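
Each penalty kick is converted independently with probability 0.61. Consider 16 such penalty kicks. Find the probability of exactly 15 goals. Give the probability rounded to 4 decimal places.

0.0038

X ~ Binomial(n=16, p=0.61).
P(X=15) = C(16,15) · p^15 · (1−p)^1
= 16 · 0.00060249 · 0.39 = 0.003760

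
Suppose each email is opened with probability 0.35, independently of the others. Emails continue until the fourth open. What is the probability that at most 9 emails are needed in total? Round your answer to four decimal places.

Finishing within 9 emails ⇔ at least 4 successes in the first 9. With X ~ Binomial(9, 0.35), P(Y ≤ 9) = 1 − P(X ≤ 3).
  k=0: C(9,0)·0.35^0·0.65^9 = 0.020712
  k=1: C(9,1)·0.35^1·0.65^8 = 0.100373
  k=2: C(9,2)·0.35^2·0.65^7 = 0.216188
  k=3: C(9,3)·0.35^3·0.65^6 = 0.271621
1 − 0.608894 = 0.391106

0.3911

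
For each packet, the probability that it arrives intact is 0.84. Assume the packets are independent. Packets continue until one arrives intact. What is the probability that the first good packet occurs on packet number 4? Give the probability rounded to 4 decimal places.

0.0034

Geometric (trials to first success), p = 0.84.
P(Y = 4) = (1−p)^3 · p = 0.004096 · 0.84 = 0.003441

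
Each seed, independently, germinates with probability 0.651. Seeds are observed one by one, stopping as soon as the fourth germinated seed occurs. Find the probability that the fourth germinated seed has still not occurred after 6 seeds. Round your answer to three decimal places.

Needing more than 6 seeds ⇔ fewer than 4 successes in the first 6. With X ~ Binomial(6, 0.651), P(Y > 6) = P(X ≤ 3).
  k=0: C(6,0)·0.651^0·0.349^6 = 0.00181
  k=1: C(6,1)·0.651^1·0.349^5 = 0.02022
  k=2: C(6,2)·0.651^2·0.349^4 = 0.09431
  k=3: C(6,3)·0.651^3·0.349^3 = 0.23456
P(X ≤ 3) = 0.35090

0.351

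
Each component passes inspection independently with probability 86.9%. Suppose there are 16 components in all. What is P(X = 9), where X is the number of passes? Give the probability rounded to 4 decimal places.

X ~ Binomial(n=16, p=0.869).
P(X=9) = C(16,9) · p^9 · (1−p)^7
= 11440 · 0.2826 · 6.6206e-07 = 0.002140

0.0021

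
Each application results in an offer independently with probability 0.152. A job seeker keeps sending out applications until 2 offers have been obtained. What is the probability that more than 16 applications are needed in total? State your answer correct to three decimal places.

0.277

Needing more than 16 applications ⇔ fewer than 2 successes in the first 16. With X ~ Binomial(16, 0.152), P(Y > 16) = P(X ≤ 1).
  k=0: C(16,0)·0.152^0·0.848^16 = 0.07150
  k=1: C(16,1)·0.152^1·0.848^15 = 0.20507
P(X ≤ 1) = 0.27657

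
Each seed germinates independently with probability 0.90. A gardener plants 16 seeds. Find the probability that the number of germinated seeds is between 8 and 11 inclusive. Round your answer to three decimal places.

0.017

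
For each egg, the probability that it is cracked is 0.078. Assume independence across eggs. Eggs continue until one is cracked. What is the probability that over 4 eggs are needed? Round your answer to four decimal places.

Y = number of eggs to the first success; geometric, p = 0.078.
P(Y > 4) = P(first 4 all fail) = (1−p)^4 = 0.722643

0.7226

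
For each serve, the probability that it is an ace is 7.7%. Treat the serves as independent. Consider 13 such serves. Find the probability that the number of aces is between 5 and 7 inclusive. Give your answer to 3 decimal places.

X ~ Binomial(13, 0.077); P(5 ≤ X ≤ 7) = Σ C(13,k) p^k (1−p)^(13−k) over k:
  k=5: C(13,5)·0.077^5·0.923^8 = 0.00184
  k=6: C(13,6)·0.077^6·0.923^7 = 0.00020
  k=7: C(13,7)·0.077^7·0.923^6 = 0.00002
Total = 0.00206

0.002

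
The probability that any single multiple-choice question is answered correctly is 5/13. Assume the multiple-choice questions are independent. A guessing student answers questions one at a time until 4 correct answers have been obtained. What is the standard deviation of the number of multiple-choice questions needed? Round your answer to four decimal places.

Y = total multiple-choice questions until the fourth success; negative binomial with r=4, p=0.384615.
SD(Y) = √[r(1−p)/p²] = √(16.640000) = 4.079216

4.0792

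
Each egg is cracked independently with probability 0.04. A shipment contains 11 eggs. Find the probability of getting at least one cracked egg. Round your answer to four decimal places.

0.3618

P(at least one) = 1 − P(none) = 1 − (1 − 0.04)^11
= 1 − 0.638239 = 0.361761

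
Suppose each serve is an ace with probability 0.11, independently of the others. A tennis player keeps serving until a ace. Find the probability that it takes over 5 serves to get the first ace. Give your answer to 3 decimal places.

Y = number of serves to the first success; geometric, p = 0.11.
P(Y > 5) = P(first 5 all fail) = (1−p)^5 = 0.55841

0.558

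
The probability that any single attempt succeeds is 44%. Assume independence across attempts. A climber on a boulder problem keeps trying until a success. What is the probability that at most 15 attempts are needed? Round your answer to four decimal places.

Y = number of attempts to the first success; geometric, p = 0.44.
P(Y ≤ 15) = 1 − (1−p)^15 = 1 − 0.000167 = 0.999833

0.9998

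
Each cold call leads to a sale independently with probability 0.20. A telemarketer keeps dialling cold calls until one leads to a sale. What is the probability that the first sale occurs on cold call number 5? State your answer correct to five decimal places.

Geometric (trials to first success), p = 0.20.
P(Y = 5) = (1−p)^4 · p = 0.4096 · 0.20 = 0.0819200

0.08192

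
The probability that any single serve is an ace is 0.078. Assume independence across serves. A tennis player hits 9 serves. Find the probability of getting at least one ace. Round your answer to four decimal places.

0.5185

P(at least one) = 1 − P(none) = 1 − (1 − 0.078)^9
= 1 − 0.481480 = 0.518520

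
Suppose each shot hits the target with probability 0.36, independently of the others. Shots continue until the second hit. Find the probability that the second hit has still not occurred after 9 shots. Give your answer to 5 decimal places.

0.10921

Needing more than 9 shots ⇔ fewer than 2 successes in the first 9. With X ~ Binomial(9, 0.36), P(Y > 9) = P(X ≤ 1).
  k=0: C(9,0)·0.36^0·0.64^9 = 0.0180144
  k=1: C(9,1)·0.36^1·0.64^8 = 0.0911979
P(X ≤ 1) = 0.1092123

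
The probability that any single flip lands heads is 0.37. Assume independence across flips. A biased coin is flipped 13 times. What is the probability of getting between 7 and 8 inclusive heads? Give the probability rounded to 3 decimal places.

0.147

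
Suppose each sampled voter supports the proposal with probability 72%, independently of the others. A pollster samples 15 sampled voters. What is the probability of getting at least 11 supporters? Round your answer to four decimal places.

X ~ Binomial(15, 0.72); P(X ≥ 11) = Σ C(15,k) p^k (1−p)^(15−k) over k:
  k=11: C(15,11)·0.72^11·0.28^4 = 0.226163
  k=12: C(15,12)·0.72^12·0.28^3 = 0.193854
  k=13: C(15,13)·0.72^13·0.28^2 = 0.115034
  k=14: C(15,14)·0.72^14·0.28^1 = 0.042258
  k=15: C(15,15)·0.72^15·0.28^0 = 0.007244
Total = 0.584554

0.5846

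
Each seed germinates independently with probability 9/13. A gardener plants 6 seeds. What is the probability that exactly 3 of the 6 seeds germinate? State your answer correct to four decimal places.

0.1933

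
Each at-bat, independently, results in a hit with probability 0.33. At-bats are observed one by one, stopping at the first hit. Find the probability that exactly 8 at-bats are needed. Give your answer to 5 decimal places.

Geometric (trials to first success), p = 0.33.
P(Y = 8) = (1−p)^7 · p = 0.060607 · 0.33 = 0.0200003

0.02000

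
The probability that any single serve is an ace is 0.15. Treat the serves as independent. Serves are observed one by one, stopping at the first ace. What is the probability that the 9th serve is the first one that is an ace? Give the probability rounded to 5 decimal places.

Geometric (trials to first success), p = 0.15.
P(Y = 9) = (1−p)^8 · p = 0.27249 · 0.15 = 0.0408736

0.04087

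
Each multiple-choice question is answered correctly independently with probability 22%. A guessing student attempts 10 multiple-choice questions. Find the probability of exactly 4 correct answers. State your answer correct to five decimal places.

0.11078

X ~ Binomial(n=10, p=0.22).
P(X=4) = C(10,4) · p^4 · (1−p)^6
= 210 · 0.0023426 · 0.2252 = 0.1107842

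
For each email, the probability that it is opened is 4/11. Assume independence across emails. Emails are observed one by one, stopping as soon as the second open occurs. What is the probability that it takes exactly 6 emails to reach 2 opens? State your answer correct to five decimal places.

Y = trial on which the second success occurs; negative binomial, r=2, p=0.363636.
P(Y=6) = C(5,1) · p^2 · (1−p)^4
= 5 · 0.13223 · 0.16399 = 0.1084242

0.10842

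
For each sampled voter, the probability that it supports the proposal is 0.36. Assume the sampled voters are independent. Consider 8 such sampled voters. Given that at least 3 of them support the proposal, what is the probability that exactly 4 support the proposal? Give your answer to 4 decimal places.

X ~ Binomial(8, 0.36). Want P(X=4 | X≥3) = P(X=4) / P(X≥3).
P(X=4) = C(8,4)·0.36^4·0.64^4 = 0.197255
P(X≥3) = 1 − 0.028147 − 0.126664 − 0.249369 = 0.595820
Ratio = 0.197255 / 0.595820 = 0.331065

0.3311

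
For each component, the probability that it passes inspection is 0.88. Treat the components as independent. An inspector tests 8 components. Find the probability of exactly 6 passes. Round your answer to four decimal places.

0.1872

X ~ Binomial(n=8, p=0.88).
P(X=6) = C(8,6) · p^6 · (1−p)^2
= 28 · 0.4644 · 0.0144 = 0.187248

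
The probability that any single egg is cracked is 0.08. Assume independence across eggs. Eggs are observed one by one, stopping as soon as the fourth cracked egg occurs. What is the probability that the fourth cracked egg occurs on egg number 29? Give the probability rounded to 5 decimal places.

0.01669

Y = trial on which the fourth success occurs; negative binomial, r=4, p=0.08.
P(Y=29) = C(28,3) · p^4 · (1−p)^25
= 3276 · 4.096e-05 · 0.12436 = 0.0166878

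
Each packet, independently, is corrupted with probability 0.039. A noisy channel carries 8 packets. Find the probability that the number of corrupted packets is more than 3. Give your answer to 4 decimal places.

X ~ Binomial(8, 0.039); P(X ≥ 4) = Σ C(8,k) p^k (1−p)^(8−k) over k:
  k=4: C(8,4)·0.039^4·0.961^4 = 0.000138
  k=5: C(8,5)·0.039^5·0.961^3 = 0.000004
  k=6: C(8,6)·0.039^6·0.961^2 = 0.000000
  k=7: C(8,7)·0.039^7·0.961^1 = 0.000000
  k=8: C(8,8)·0.039^8·0.961^0 = 0.000000
Total = 0.000143

0.0001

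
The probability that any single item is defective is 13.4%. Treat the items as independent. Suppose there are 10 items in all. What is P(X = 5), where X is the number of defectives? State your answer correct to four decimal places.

0.0053

X ~ Binomial(n=10, p=0.134).
P(X=5) = C(10,5) · p^5 · (1−p)^5
= 252 · 4.3204e-05 · 0.48707 = 0.005303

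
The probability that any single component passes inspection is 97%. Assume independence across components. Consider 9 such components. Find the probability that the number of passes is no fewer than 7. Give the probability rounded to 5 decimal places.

X ~ Binomial(9, 0.97); P(X ≥ 7) = Σ C(9,k) p^k (1−p)^(9−k) over k:
  k=7: C(9,7)·0.97^7·0.03^2 = 0.0261786
  k=8: C(9,8)·0.97^8·0.03^1 = 0.2116107
  k=9: C(9,9)·0.97^9·0.03^0 = 0.7602311
Total = 0.9980204

0.99802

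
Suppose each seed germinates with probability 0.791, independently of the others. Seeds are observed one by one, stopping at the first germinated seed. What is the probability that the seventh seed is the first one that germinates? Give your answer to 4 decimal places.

0.0001

Geometric (trials to first success), p = 0.791.
P(Y = 7) = (1−p)^6 · p = 8.3345e-05 · 0.791 = 0.000066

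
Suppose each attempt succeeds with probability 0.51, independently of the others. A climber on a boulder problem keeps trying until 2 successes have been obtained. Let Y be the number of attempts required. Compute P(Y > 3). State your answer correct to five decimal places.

0.48500

Needing more than 3 attempts ⇔ fewer than 2 successes in the first 3. With X ~ Binomial(3, 0.51), P(Y > 3) = P(X ≤ 1).
  k=0: C(3,0)·0.51^0·0.49^3 = 0.1176490
  k=1: C(3,1)·0.51^1·0.49^2 = 0.3673530
P(X ≤ 1) = 0.4850020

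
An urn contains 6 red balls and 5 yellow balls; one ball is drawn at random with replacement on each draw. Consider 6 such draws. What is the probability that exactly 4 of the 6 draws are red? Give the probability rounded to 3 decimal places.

0.274

X ~ Binomial(n=6, p=0.545455).
P(X=4) = C(6,4) · p^4 · (1−p)^2
= 15 · 0.088519 · 0.20661 = 0.27433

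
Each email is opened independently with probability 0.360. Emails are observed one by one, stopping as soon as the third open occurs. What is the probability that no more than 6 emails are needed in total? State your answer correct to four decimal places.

0.3732

Finishing within 6 emails ⇔ at least 3 successes in the first 6. With X ~ Binomial(6, 0.36), P(Y ≤ 6) = 1 − P(X ≤ 2).
  k=0: C(6,0)·0.36^0·0.64^6 = 0.068719
  k=1: C(6,1)·0.36^1·0.64^5 = 0.231928
  k=2: C(6,2)·0.36^2·0.64^4 = 0.326149
1 − 0.626797 = 0.373203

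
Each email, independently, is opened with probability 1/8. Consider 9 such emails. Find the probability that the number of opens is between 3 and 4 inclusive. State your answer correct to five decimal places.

X ~ Binomial(9, 0.125); P(3 ≤ X ≤ 4) = Σ C(9,k) p^k (1−p)^(9−k) over k:
  k=3: C(9,3)·0.125^3·0.875^6 = 0.0736305
  k=4: C(9,4)·0.125^4·0.875^5 = 0.0157780
Total = 0.0894084

0.08941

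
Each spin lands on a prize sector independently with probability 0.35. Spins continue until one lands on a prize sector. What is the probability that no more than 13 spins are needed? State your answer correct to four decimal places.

Y = number of spins to the first success; geometric, p = 0.35.
P(Y ≤ 13) = 1 − (1−p)^13 = 1 − 0.003697 = 0.996303

0.9963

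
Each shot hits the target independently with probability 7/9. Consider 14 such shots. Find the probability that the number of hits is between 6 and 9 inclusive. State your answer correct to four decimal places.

0.1812

X ~ Binomial(14, 0.777778); P(6 ≤ X ≤ 9) = Σ C(14,k) p^k (1−p)^(14−k) over k:
  k=6: C(14,6)·0.777778^6·0.222222^8 = 0.003954
  k=7: C(14,7)·0.777778^7·0.222222^7 = 0.015814
  k=8: C(14,8)·0.777778^8·0.222222^6 = 0.048431
  k=9: C(14,9)·0.777778^9·0.222222^5 = 0.113006
Total = 0.181205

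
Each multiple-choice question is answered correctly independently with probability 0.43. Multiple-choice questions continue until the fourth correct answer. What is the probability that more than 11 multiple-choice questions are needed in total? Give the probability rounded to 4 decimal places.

0.2300

Needing more than 11 multiple-choice questions ⇔ fewer than 4 successes in the first 11. With X ~ Binomial(11, 0.43), P(Y > 11) = P(X ≤ 3).
  k=0: C(11,0)·0.43^0·0.57^11 = 0.002064
  k=1: C(11,1)·0.43^1·0.57^10 = 0.017124
  k=2: C(11,2)·0.43^2·0.57^9 = 0.064591
  k=3: C(11,3)·0.43^3·0.57^8 = 0.146180
P(X ≤ 3) = 0.229959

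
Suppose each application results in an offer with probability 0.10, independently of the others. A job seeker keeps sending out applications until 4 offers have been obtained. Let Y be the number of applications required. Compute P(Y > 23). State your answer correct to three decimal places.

0.807

Needing more than 23 applications ⇔ fewer than 4 successes in the first 23. With X ~ Binomial(23, 0.10), P(Y > 23) = P(X ≤ 3).
  k=0: C(23,0)·0.10^0·0.90^23 = 0.08863
  k=1: C(23,1)·0.10^1·0.90^22 = 0.22650
  k=2: C(23,2)·0.10^2·0.90^21 = 0.27683
  k=3: C(23,3)·0.10^3·0.90^20 = 0.21531
P(X ≤ 3) = 0.80727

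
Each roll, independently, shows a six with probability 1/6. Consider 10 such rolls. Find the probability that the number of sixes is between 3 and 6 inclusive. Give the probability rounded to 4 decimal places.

X ~ Binomial(10, 0.166667); P(3 ≤ X ≤ 6) = Σ C(10,k) p^k (1−p)^(10−k) over k:
  k=3: C(10,3)·0.166667^3·0.833333^7 = 0.155045
  k=4: C(10,4)·0.166667^4·0.833333^6 = 0.054266
  k=5: C(10,5)·0.166667^5·0.833333^5 = 0.013024
  k=6: C(10,6)·0.166667^6·0.833333^4 = 0.002171
Total = 0.224506

0.2245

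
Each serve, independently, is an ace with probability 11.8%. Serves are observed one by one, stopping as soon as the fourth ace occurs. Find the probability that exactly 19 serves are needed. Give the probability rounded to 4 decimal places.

0.0241

Y = trial on which the fourth success occurs; negative binomial, r=4, p=0.118.
P(Y=19) = C(18,3) · p^4 · (1−p)^15
= 816 · 0.00019388 · 0.15206 = 0.024057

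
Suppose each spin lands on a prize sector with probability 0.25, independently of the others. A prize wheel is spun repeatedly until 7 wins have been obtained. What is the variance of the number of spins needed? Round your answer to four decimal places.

84.0000

Y = total spins until the seventh success; negative binomial with r=7, p=0.25.
Var(Y) = r(1−p)/p² = 7·0.75 / 0.25² = 84.000000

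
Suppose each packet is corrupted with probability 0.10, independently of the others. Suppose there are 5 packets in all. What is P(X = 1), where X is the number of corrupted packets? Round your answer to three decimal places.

X ~ Binomial(n=5, p=0.10).
P(X=1) = C(5,1) · p^1 · (1−p)^4
= 5 · 0.1 · 0.6561 = 0.32805

0.328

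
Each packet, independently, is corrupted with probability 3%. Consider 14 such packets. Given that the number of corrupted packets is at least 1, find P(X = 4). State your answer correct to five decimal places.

0.00172

X ~ Binomial(14, 0.03). Want P(X=4 | X≥1) = P(X=4) / P(X≥1).
P(X=4) = C(14,4)·0.03^4·0.97^10 = 0.0005979
P(X≥1) = 1 − 0.6528363 = 0.3471637
Ratio = 0.0005979 / 0.3471637 = 0.0017223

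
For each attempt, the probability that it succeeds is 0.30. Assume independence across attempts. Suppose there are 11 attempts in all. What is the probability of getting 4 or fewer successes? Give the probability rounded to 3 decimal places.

X ~ Binomial(11, 0.30); P(X ≤ 4) = Σ C(11,k) p^k (1−p)^(11−k) over k:
  k=0: C(11,0)·0.30^0·0.70^11 = 0.01977
  k=1: C(11,1)·0.30^1·0.70^10 = 0.09322
  k=2: C(11,2)·0.30^2·0.70^9 = 0.19975
  k=3: C(11,3)·0.30^3·0.70^8 = 0.25682
  k=4: C(11,4)·0.30^4·0.70^7 = 0.22013
Total = 0.78970

0.790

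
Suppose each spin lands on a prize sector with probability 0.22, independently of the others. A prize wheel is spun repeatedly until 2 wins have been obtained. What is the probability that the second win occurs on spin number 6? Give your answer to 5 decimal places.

0.08958

Y = trial on which the second success occurs; negative binomial, r=2, p=0.22.
P(Y=6) = C(5,1) · p^2 · (1−p)^4
= 5 · 0.0484 · 0.37015 = 0.0895764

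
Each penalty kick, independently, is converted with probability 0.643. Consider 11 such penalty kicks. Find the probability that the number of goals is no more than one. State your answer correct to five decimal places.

0.00025

X ~ Binomial(11, 0.643); P(X ≤ 1) = Σ C(11,k) p^k (1−p)^(11−k) over k:
  k=0: C(11,0)·0.643^0·0.357^11 = 0.0000120
  k=1: C(11,1)·0.643^1·0.357^10 = 0.0002378
Total = 0.0002498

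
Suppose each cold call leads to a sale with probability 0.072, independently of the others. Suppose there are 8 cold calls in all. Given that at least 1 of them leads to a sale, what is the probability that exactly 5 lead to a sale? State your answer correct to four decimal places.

0.0002

X ~ Binomial(8, 0.072). Want P(X=5 | X≥1) = P(X=5) / P(X≥1).
P(X=5) = C(8,5)·0.072^5·0.928^3 = 0.000087
P(X≥1) = 1 − 0.550027 = 0.449973
Ratio = 0.000087 / 0.449973 = 0.000192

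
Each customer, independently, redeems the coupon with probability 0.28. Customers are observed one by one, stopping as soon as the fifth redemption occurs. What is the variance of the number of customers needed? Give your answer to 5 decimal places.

Y = total customers until the fifth success; negative binomial with r=5, p=0.28.
Var(Y) = r(1−p)/p² = 5·0.72 / 0.28² = 45.9183673

45.91837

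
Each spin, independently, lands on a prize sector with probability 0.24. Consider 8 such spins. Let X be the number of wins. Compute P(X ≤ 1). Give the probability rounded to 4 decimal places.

0.3925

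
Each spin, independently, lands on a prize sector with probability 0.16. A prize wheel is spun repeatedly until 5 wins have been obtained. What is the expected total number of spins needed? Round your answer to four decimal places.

31.2500

Y = total spins until the fifth success; negative binomial with r=5, p=0.16.
E[Y] = r / p = 5 / 0.16 = 31.250000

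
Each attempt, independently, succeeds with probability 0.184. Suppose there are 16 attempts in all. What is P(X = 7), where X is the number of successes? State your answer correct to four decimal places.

X ~ Binomial(n=16, p=0.184).
P(X=7) = C(16,7) · p^7 · (1−p)^9
= 11440 · 7.1404e-06 · 0.1604 = 0.013103

0.0131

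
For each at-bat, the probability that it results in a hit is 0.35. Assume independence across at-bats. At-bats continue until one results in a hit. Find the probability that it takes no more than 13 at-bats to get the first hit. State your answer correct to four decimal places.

Y = number of at-bats to the first success; geometric, p = 0.35.
P(Y ≤ 13) = 1 − (1−p)^13 = 1 − 0.003697 = 0.996303

0.9963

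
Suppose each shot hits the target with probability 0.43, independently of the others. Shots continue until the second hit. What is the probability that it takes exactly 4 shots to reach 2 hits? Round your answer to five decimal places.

Y = trial on which the second success occurs; negative binomial, r=2, p=0.43.
P(Y=4) = C(3,1) · p^2 · (1−p)^2
= 3 · 0.1849 · 0.3249 = 0.1802220

0.18022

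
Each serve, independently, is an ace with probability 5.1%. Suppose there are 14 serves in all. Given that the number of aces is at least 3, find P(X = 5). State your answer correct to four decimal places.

0.0136

X ~ Binomial(14, 0.051). Want P(X=5 | X≥3) = P(X=5) / P(X≥3).
P(X=5) = C(14,5)·0.051^5·0.949^9 = 0.000431
P(X≥3) = 1 − 0.480537 − 0.361542 − 0.126292 = 0.031629
Ratio = 0.000431 / 0.031629 = 0.013634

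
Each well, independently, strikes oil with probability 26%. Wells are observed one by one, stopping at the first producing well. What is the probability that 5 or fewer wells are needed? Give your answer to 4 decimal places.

Y = number of wells to the first success; geometric, p = 0.26.
P(Y ≤ 5) = 1 − (1−p)^5 = 1 − 0.221901 = 0.778099

0.7781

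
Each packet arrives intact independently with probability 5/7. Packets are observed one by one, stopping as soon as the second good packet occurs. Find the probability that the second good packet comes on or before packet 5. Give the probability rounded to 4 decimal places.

0.9743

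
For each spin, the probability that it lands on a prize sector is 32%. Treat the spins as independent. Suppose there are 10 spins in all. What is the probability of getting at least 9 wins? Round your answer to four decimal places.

0.0003

X ~ Binomial(10, 0.32); P(X ≥ 9) = Σ C(10,k) p^k (1−p)^(10−k) over k:
  k=9: C(10,9)·0.32^9·0.68^1 = 0.000239
  k=10: C(10,10)·0.32^10·0.68^0 = 0.000011
Total = 0.000251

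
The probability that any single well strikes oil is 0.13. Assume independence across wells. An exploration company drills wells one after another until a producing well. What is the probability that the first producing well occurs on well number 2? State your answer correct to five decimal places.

0.11310

Geometric (trials to first success), p = 0.13.
P(Y = 2) = (1−p)^1 · p = 0.87 · 0.13 = 0.1131000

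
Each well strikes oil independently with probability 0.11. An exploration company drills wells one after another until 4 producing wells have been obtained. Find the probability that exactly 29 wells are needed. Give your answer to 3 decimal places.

0.026

Y = trial on which the fourth success occurs; negative binomial, r=4, p=0.11.
P(Y=29) = C(28,3) · p^4 · (1−p)^25
= 3276 · 0.00014641 · 0.054294 = 0.02604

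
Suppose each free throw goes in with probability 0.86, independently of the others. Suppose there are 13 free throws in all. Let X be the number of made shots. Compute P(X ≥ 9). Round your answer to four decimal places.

0.9740

X ~ Binomial(13, 0.86); P(X ≥ 9) = Σ C(13,k) p^k (1−p)^(13−k) over k:
  k=9: C(13,9)·0.86^9·0.14^4 = 0.070681
  k=10: C(13,10)·0.86^10·0.14^3 = 0.173674
  k=11: C(13,11)·0.86^11·0.14^2 = 0.290960
  k=12: C(13,12)·0.86^12·0.14^1 = 0.297888
  k=13: C(13,13)·0.86^13·0.14^0 = 0.140760
Total = 0.973963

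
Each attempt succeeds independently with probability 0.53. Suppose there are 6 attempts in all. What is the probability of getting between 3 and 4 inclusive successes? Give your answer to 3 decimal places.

X ~ Binomial(6, 0.53); P(3 ≤ X ≤ 4) = Σ C(6,k) p^k (1−p)^(6−k) over k:
  k=3: C(6,3)·0.53^3·0.47^3 = 0.30914
  k=4: C(6,4)·0.53^4·0.47^2 = 0.26145
Total = 0.57059

0.571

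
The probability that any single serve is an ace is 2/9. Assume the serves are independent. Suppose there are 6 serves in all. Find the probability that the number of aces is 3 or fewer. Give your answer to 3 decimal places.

0.975

X ~ Binomial(6, 0.222222); P(X ≤ 3) = Σ C(6,k) p^k (1−p)^(6−k) over k:
  k=0: C(6,0)·0.222222^0·0.777778^6 = 0.22138
  k=1: C(6,1)·0.222222^1·0.777778^5 = 0.37950
  k=2: C(6,2)·0.222222^2·0.777778^4 = 0.27107
  k=3: C(6,3)·0.222222^3·0.777778^3 = 0.10327
Total = 0.97522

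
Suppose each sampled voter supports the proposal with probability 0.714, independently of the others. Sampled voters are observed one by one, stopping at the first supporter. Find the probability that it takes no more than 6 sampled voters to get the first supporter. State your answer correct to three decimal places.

Y = number of sampled voters to the first success; geometric, p = 0.714.
P(Y ≤ 6) = 1 − (1−p)^6 = 1 − 0.00055 = 0.99945

0.999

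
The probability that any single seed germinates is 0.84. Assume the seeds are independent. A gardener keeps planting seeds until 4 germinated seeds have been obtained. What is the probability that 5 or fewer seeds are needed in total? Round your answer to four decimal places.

0.8165

Finishing within 5 seeds ⇔ at least 4 successes in the first 5. With X ~ Binomial(5, 0.84), P(Y ≤ 5) = 1 − P(X ≤ 3).
  k=0: C(5,0)·0.84^0·0.16^5 = 0.000105
  k=1: C(5,1)·0.84^1·0.16^4 = 0.002753
  k=2: C(5,2)·0.84^2·0.16^3 = 0.028901
  k=3: C(5,3)·0.84^3·0.16^2 = 0.151732
1 − 0.183491 = 0.816509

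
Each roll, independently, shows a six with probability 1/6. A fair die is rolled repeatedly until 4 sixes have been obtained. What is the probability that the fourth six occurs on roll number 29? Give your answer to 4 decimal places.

0.0265

Y = trial on which the fourth success occurs; negative binomial, r=4, p=0.166667.
P(Y=29) = C(28,3) · p^4 · (1−p)^25
= 3276 · 0.0007716 · 0.010483 = 0.026498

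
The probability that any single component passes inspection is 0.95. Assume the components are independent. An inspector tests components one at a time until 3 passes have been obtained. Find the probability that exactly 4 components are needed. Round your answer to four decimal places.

Y = trial on which the third success occurs; negative binomial, r=3, p=0.95.
P(Y=4) = C(3,2) · p^3 · (1−p)^1
= 3 · 0.85737 · 0.05 = 0.128606

0.1286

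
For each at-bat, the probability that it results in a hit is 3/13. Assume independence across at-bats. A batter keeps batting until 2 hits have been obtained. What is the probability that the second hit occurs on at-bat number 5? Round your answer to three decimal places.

0.097

Y = trial on which the second success occurs; negative binomial, r=2, p=0.230769.
P(Y=5) = C(4,1) · p^2 · (1−p)^3
= 4 · 0.053254 · 0.45517 = 0.09696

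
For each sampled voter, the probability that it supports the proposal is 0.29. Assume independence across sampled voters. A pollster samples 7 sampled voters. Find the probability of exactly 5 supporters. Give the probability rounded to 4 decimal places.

0.0217

X ~ Binomial(n=7, p=0.29).
P(X=5) = C(7,5) · p^5 · (1−p)^2
= 21 · 0.0020511 · 0.5041 = 0.021713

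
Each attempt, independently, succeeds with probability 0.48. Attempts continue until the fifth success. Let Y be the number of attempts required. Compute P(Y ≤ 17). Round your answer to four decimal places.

0.9644

Finishing within 17 attempts ⇔ at least 5 successes in the first 17. With X ~ Binomial(17, 0.48), P(Y ≤ 17) = 1 − P(X ≤ 4).
  k=0: C(17,0)·0.48^0·0.52^17 = 0.000015
  k=1: C(17,1)·0.48^1·0.52^16 = 0.000233
  k=2: C(17,2)·0.48^2·0.52^15 = 0.001722
  k=3: C(17,3)·0.48^3·0.52^14 = 0.007948
  k=4: C(17,4)·0.48^4·0.52^13 = 0.025679
1 − 0.035598 = 0.964402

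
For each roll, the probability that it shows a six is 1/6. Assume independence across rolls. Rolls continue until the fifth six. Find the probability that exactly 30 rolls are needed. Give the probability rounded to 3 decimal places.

0.032

Y = trial on which the fifth success occurs; negative binomial, r=5, p=0.166667.
P(Y=30) = C(29,4) · p^5 · (1−p)^25
= 23751 · 0.0001286 · 0.010483 = 0.03202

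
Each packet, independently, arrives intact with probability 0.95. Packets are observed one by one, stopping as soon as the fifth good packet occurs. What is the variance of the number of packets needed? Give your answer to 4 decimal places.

0.2770

Y = total packets until the fifth success; negative binomial with r=5, p=0.95.
Var(Y) = r(1−p)/p² = 5·0.05 / 0.95² = 0.277008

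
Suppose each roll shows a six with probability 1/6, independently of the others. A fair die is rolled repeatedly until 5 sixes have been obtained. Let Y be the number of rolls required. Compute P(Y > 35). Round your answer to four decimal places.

0.2843

Needing more than 35 rolls ⇔ fewer than 5 successes in the first 35. With X ~ Binomial(35, 0.166667), P(Y > 35) = P(X ≤ 4).
  k=0: C(35,0)·0.166667^0·0.833333^35 = 0.001693
  k=1: C(35,1)·0.166667^1·0.833333^34 = 0.011851
  k=2: C(35,2)·0.166667^2·0.833333^33 = 0.040293
  k=3: C(35,3)·0.166667^3·0.833333^32 = 0.088645
  k=4: C(35,4)·0.166667^4·0.833333^31 = 0.141833
P(X ≤ 4) = 0.284315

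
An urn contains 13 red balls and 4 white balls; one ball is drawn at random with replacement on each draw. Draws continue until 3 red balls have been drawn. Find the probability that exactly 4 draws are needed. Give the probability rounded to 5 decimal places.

0.31566

Y = trial on which the third success occurs; negative binomial, r=3, p=0.764706.
P(Y=4) = C(3,2) · p^3 · (1−p)^1
= 3 · 0.44718 · 0.23529 = 0.3156571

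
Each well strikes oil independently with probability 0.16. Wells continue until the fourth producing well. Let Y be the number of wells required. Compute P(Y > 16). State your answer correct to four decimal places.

0.7540

Needing more than 16 wells ⇔ fewer than 4 successes in the first 16. With X ~ Binomial(16, 0.16), P(Y > 16) = P(X ≤ 3).
  k=0: C(16,0)·0.16^0·0.84^16 = 0.061442
  k=1: C(16,1)·0.16^1·0.84^15 = 0.187253
  k=2: C(16,2)·0.16^2·0.84^14 = 0.267505
  k=3: C(16,3)·0.16^3·0.84^13 = 0.237782
P(X ≤ 3) = 0.753982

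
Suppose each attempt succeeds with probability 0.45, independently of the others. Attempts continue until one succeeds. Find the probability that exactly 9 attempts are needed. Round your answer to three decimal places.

Geometric (trials to first success), p = 0.45.
P(Y = 9) = (1−p)^8 · p = 0.0083734 · 0.45 = 0.00377

0.004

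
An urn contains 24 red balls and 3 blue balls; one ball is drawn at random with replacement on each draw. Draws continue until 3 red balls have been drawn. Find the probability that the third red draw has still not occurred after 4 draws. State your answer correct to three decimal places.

Needing more than 4 draws ⇔ fewer than 3 successes in the first 4. With X ~ Binomial(4, 0.888889), P(Y > 4) = P(X ≤ 2).
  k=0: C(4,0)·0.888889^0·0.111111^4 = 0.00015
  k=1: C(4,1)·0.888889^1·0.111111^3 = 0.00488
  k=2: C(4,2)·0.888889^2·0.111111^2 = 0.05853
P(X ≤ 2) = 0.06356

0.064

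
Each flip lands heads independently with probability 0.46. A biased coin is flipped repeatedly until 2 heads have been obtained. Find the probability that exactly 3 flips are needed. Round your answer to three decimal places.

0.229

Y = trial on which the second success occurs; negative binomial, r=2, p=0.46.
P(Y=3) = C(2,1) · p^2 · (1−p)^1
= 2 · 0.2116 · 0.54 = 0.22853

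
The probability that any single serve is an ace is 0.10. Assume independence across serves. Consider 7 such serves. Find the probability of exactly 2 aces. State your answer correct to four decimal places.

0.1240

X ~ Binomial(n=7, p=0.10).
P(X=2) = C(7,2) · p^2 · (1−p)^5
= 21 · 0.01 · 0.59049 = 0.124003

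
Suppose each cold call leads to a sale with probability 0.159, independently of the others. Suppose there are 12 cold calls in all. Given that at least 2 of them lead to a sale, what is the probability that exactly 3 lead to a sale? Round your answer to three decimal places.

0.315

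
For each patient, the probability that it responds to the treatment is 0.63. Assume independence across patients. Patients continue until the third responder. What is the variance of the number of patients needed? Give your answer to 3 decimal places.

2.797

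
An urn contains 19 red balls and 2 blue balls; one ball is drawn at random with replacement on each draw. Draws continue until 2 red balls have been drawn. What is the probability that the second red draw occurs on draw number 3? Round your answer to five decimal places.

Y = trial on which the second success occurs; negative binomial, r=2, p=0.904762.
P(Y=3) = C(2,1) · p^2 · (1−p)^1
= 2 · 0.81859 · 0.095238 = 0.1559227

0.15592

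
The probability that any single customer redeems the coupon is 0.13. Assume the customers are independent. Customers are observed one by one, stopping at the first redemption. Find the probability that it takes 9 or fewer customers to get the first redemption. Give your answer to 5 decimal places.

Y = number of customers to the first success; geometric, p = 0.13.
P(Y ≤ 9) = 1 − (1−p)^9 = 1 − 0.2855442 = 0.7144558

0.71446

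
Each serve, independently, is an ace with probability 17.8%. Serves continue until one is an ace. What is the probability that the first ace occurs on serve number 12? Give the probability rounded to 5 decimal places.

Geometric (trials to first success), p = 0.178.
P(Y = 12) = (1−p)^11 · p = 0.11577 · 0.178 = 0.0206068

0.02061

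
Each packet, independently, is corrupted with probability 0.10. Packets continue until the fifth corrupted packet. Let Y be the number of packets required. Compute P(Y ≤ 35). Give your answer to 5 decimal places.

Finishing within 35 packets ⇔ at least 5 successes in the first 35. With X ~ Binomial(35, 0.10), P(Y ≤ 35) = 1 − P(X ≤ 4).
  k=0: C(35,0)·0.10^0·0.90^35 = 0.0250316
  k=1: C(35,1)·0.10^1·0.90^34 = 0.0973449
  k=2: C(35,2)·0.10^2·0.90^33 = 0.1838738
  k=3: C(35,3)·0.10^3·0.90^32 = 0.2247346
  k=4: C(35,4)·0.10^4·0.90^31 = 0.1997641
1 − 0.7307490 = 0.2692510

0.26925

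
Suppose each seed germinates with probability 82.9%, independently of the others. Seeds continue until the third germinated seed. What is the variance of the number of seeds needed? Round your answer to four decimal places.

0.7465

Y = total seeds until the third success; negative binomial with r=3, p=0.829.
Var(Y) = r(1−p)/p² = 3·0.171 / 0.829² = 0.746463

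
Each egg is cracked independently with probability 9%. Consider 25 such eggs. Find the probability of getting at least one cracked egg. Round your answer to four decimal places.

0.9054

P(at least one) = 1 − P(none) = 1 − (1 − 0.09)^25
= 1 − 0.094631 = 0.905369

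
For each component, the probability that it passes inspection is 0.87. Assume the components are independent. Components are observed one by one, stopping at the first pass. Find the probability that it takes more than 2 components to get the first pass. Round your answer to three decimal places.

Y = number of components to the first success; geometric, p = 0.87.
P(Y > 2) = P(first 2 all fail) = (1−p)^2 = 0.01690

0.017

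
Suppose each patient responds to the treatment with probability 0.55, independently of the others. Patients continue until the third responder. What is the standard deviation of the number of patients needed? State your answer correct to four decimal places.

Y = total patients until the third success; negative binomial with r=3, p=0.55.
SD(Y) = √[r(1−p)/p²] = √(4.462810) = 2.112536

2.1125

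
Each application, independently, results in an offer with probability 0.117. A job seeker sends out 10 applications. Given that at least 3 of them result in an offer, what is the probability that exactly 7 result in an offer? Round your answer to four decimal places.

X ~ Binomial(10, 0.117). Want P(X=7 | X≥3) = P(X=7) / P(X≥3).
P(X=7) = C(10,7)·0.117^7·0.883^3 = 0.000025
P(X≥3) = 1 − 0.288142 − 0.381797 − 0.227651 = 0.102410
Ratio = 0.000025 / 0.102410 = 0.000242

0.0002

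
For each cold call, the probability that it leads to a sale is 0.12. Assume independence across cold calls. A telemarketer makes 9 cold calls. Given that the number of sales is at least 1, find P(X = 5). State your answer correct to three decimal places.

0.003

X ~ Binomial(9, 0.12). Want P(X=5 | X≥1) = P(X=5) / P(X≥1).
P(X=5) = C(9,5)·0.12^5·0.88^4 = 0.00188
P(X≥1) = 1 − 0.31648 = 0.68352
Ratio = 0.00188 / 0.68352 = 0.00275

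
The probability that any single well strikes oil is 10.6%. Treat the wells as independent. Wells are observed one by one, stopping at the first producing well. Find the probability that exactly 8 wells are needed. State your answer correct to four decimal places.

Geometric (trials to first success), p = 0.106.
P(Y = 8) = (1−p)^7 · p = 0.45642 · 0.106 = 0.048380

0.0484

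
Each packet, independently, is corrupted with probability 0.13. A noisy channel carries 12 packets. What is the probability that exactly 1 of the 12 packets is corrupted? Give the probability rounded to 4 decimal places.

X ~ Binomial(n=12, p=0.13).
P(X=1) = C(12,1) · p^1 · (1−p)^11
= 12 · 0.13 · 0.21613 = 0.337160

0.3372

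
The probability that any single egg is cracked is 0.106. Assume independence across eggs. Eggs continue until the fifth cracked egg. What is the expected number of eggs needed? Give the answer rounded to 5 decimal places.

47.16981

Y = total eggs until the fifth success; negative binomial with r=5, p=0.106.
E[Y] = r / p = 5 / 0.106 = 47.1698113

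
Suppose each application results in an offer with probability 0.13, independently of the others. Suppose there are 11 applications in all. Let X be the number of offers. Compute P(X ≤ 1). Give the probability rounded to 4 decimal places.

0.5714

X ~ Binomial(11, 0.13); P(X ≤ 1) = Σ C(11,k) p^k (1−p)^(11−k) over k:
  k=0: C(11,0)·0.13^0·0.87^11 = 0.216128
  k=1: C(11,1)·0.13^1·0.87^10 = 0.355245
Total = 0.571374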